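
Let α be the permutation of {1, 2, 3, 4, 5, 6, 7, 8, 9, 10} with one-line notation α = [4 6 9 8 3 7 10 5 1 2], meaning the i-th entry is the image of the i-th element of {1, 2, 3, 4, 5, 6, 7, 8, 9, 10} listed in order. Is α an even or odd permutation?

In disjoint-cycle form the cycle lengths are 6, 4.
A cycle of length ℓ contributes ℓ−1 transpositions, so α is a product of 5 + 3 = 8 transpositions — even.

even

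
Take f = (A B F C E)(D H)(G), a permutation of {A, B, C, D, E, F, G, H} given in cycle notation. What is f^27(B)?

C

B lies in the 5-cycle (A B F C E).
Since the cycle has length 5, f^27 acts on it the same as f^2 (27 mod 5 = 2).
Stepping 2 places around the cycle: B → F → C.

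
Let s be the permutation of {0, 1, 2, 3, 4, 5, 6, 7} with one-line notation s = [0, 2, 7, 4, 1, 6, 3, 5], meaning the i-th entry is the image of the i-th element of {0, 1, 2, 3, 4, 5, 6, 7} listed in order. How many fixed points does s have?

The fixed points (elements with s(x) = x) are {0}, so there is 1.

1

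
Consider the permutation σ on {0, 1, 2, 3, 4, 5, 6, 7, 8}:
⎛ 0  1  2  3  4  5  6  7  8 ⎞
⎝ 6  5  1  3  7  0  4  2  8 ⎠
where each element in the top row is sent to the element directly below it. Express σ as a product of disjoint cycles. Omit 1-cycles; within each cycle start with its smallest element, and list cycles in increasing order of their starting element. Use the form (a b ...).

From 0: 0 → 6 → 4 → 7 → 2 → 1 → 5 → 0, closing the cycle (0 6 4 7 2 1 5).
Continuing from each remaining unvisited element yields (0 6 4 7 2 1 5).

(0 6 4 7 2 1 5)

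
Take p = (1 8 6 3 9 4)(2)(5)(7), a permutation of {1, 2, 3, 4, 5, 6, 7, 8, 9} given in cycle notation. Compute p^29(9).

3

9 lies in the 6-cycle (1 8 6 3 9 4).
Since the cycle has length 6, p^29 acts on it the same as p^5 (29 mod 6 = 5).
Stepping 5 places around the cycle: 9 → 4 → 1 → 8 → 6 → 3.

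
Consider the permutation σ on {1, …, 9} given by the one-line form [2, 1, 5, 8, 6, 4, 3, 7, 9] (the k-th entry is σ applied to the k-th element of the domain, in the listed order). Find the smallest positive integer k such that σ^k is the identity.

6

Decomposing into disjoint cycles gives cycle lengths 6, 2, 1.
The order is lcm(6, 2) = 6.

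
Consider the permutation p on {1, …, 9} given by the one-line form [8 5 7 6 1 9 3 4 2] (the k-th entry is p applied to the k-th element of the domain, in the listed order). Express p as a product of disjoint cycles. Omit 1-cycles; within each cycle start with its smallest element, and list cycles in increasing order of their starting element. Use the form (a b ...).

(1 8 4 6 9 2 5)(3 7)

From 1: 1 → 8 → 4 → 6 → 9 → 2 → 5 → 1, closing the cycle (1 8 4 6 9 2 5).
Continuing from each remaining unvisited element yields (1 8 4 6 9 2 5)(3 7).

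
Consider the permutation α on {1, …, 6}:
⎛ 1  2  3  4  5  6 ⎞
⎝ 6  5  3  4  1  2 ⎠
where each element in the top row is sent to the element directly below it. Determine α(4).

The entry below 4 in the array is 4, so α(4) = 4.

4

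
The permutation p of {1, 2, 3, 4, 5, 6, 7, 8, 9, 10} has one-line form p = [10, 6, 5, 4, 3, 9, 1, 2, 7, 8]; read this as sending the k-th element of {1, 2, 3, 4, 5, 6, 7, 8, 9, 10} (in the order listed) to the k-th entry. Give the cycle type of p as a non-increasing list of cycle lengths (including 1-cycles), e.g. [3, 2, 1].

[7, 2, 1]

The disjoint cycles are (1 10 8 2 6 9 7)(3 5)(4), with lengths 7, 2, 1 in non-increasing order.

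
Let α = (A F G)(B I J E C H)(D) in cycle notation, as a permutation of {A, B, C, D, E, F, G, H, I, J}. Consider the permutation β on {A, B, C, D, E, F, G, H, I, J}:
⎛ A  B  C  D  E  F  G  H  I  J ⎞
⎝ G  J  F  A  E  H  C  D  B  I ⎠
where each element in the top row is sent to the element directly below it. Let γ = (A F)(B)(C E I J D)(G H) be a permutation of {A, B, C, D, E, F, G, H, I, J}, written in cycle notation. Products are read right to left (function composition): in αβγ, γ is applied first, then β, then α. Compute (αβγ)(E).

Chase E: γ(E) = I; β(I) = B; α(B) = I. Hence (αβγ)(E) = I.

I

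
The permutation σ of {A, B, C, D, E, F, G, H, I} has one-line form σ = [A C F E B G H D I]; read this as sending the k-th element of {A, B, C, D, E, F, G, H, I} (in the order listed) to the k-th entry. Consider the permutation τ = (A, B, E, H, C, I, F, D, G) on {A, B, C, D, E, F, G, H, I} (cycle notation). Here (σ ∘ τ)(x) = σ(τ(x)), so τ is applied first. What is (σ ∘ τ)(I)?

(σ ∘ τ)(I) = σ(τ(I)). τ(I) = F, then σ(F) = G. So (σ ∘ τ)(I) = G.

G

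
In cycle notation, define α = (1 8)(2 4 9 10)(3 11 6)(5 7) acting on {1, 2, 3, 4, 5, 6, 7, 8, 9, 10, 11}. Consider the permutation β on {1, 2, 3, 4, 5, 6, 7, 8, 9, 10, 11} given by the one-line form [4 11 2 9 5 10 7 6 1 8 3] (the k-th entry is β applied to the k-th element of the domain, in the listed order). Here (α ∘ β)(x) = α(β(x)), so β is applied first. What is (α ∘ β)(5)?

7

First apply β: β(5) = 5, then α(5) = 7. Thus (α ∘ β)(5) = 7.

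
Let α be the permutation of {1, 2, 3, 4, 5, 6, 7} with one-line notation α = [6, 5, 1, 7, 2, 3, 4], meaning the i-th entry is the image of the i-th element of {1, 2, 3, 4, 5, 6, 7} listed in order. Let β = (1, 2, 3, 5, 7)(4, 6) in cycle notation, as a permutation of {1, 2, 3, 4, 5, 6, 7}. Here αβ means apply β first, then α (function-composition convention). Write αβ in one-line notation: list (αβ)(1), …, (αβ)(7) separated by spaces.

5 1 2 3 4 7 6

Chase each element through β then α: 1 → 2 → 5; 2 → 3 → 1; 3 → 5 → 2; 4 → 6 → 3; 5 → 7 → 4; 6 → 4 → 7; 7 → 1 → 6.
Collecting the images, αβ = [5 1 2 3 4 7 6].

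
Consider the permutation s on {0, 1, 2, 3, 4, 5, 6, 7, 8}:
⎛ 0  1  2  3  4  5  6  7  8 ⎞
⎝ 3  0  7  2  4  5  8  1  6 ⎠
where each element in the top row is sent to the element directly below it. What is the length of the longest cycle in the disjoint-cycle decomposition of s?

Decomposing into disjoint cycles gives (0 3 2 7 1)(6 8); the longest has length 5.

5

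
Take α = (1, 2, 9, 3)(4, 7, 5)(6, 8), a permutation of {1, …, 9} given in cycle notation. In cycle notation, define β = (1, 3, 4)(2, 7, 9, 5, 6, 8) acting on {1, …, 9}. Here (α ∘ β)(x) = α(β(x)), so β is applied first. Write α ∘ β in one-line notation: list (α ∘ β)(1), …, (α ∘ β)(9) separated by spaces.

1 5 7 2 8 6 3 9 4

For each element, apply β then α: 1 → 3 → 1; 2 → 7 → 5; 3 → 4 → 7; 4 → 1 → 2; 5 → 6 → 8; 6 → 8 → 6; 7 → 9 → 3; 8 → 2 → 9; 9 → 5 → 4.
Collecting the images, α ∘ β = [1 5 7 2 8 6 3 9 4].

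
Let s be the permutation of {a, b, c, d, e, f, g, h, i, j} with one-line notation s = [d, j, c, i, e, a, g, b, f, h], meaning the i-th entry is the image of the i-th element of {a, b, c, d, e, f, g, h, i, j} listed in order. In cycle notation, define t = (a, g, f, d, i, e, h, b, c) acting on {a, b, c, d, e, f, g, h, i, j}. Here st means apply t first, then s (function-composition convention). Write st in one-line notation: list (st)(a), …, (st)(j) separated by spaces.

g c d f b i a j e h

(st)(x) = s(t(x)). Computing each image: s(t(a)) = s(g) = g, s(t(b)) = s(c) = c, s(t(c)) = s(a) = d, s(t(d)) = s(i) = f, s(t(e)) = s(h) = b, s(t(f)) = s(d) = i, s(t(g)) = s(f) = a, s(t(h)) = s(b) = j, s(t(i)) = s(e) = e, s(t(j)) = s(j) = h.
Hence st = [g c d f b i a j e h].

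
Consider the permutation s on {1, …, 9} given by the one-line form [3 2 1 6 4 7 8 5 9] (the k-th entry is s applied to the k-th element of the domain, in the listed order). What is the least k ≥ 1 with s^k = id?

10

The disjoint-cycle form of s has cycle lengths 5, 2, 1, 1.
The order of s is the least common multiple of its cycle lengths: lcm(5, 2) = 10.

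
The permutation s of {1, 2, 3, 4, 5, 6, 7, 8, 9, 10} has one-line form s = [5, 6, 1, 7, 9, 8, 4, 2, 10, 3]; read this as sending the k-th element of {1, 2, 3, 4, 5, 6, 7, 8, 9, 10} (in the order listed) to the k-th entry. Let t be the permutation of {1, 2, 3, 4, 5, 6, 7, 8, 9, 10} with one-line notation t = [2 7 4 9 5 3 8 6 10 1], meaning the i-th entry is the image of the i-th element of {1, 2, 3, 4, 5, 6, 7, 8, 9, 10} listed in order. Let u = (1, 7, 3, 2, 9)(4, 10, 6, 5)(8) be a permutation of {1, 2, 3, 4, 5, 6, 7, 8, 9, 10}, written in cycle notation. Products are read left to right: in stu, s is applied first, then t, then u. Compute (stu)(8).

3

Apply the permutations in order: s(8) = 2, then t(2) = 7, then u(7) = 3. So (stu)(8) = 3.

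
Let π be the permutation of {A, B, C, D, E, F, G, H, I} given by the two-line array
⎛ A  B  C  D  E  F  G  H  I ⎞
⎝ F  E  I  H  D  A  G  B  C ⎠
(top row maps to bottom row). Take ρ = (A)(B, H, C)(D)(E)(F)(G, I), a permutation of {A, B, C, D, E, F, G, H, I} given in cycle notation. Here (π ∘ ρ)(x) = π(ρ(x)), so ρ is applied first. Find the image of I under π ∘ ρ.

G

ρ(I) = G, then π(G) = G; composing gives (π ∘ ρ)(I) = G.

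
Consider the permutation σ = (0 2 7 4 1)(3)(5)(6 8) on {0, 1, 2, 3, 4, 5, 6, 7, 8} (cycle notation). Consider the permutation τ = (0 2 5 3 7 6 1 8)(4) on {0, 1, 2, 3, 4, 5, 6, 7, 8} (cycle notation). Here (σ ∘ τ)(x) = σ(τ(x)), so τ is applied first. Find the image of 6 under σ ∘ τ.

0

(σ ∘ τ)(6) = σ(τ(6)). τ(6) = 1, then σ(1) = 0. So (σ ∘ τ)(6) = 0.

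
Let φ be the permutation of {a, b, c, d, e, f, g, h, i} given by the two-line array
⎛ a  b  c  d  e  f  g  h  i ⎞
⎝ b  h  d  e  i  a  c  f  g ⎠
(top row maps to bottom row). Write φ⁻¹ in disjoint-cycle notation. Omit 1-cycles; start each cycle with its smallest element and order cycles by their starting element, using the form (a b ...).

(a f h b)(c g i e d)

The cycle decomposition of φ is (a b h f)(c d e i g).
The inverse reverses every cycle; in canonical form, φ⁻¹ = (a f h b)(c g i e d).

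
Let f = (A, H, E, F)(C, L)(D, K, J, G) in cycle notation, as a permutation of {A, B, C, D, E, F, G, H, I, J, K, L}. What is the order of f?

4

The cycle type of f is (4, 4, 2, 1, 1).
Since disjoint cycles commute, ord(f) = lcm(4, 4, 2) = 4.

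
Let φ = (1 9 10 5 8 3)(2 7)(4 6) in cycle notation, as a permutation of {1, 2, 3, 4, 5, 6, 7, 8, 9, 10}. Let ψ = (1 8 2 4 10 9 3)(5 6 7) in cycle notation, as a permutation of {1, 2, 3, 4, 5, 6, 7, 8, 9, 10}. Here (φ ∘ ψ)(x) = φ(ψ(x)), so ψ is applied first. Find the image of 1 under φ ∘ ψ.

First apply ψ: ψ(1) = 8, then φ(8) = 3. Thus (φ ∘ ψ)(1) = 3.

3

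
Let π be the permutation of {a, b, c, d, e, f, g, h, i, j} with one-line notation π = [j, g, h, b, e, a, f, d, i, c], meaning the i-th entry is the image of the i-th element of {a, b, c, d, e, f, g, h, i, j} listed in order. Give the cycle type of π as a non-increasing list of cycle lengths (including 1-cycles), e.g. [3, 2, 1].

[8, 1, 1]

The disjoint cycles are (a, j, c, h, d, b, g, f)(e)(i), with lengths 8, 1, 1 in non-increasing order.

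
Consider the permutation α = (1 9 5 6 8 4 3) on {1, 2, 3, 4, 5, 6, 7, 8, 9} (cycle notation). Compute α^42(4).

4 lies in the 7-cycle (1 9 5 6 8 4 3).
Since the cycle has length 7, α^42 acts on it the same as α^0 (42 mod 7 = 0).
So α^42(4) = 4.

4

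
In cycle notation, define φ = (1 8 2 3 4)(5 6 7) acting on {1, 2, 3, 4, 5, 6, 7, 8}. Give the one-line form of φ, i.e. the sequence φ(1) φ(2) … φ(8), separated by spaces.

8 3 4 1 6 7 5 2

Image by image: 1→8, 2→3, 3→4, 4→1, 5→6, 6→7, 7→5, 8→2.
Listing these in domain order gives 8 3 4 1 6 7 5 2.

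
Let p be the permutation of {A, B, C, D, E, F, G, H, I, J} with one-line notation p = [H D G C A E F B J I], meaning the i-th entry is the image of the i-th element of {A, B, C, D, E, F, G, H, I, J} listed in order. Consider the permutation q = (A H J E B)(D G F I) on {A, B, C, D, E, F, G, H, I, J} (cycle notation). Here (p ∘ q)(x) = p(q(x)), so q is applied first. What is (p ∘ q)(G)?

q(G) = F, then p(F) = E; composing gives (p ∘ q)(G) = E.

E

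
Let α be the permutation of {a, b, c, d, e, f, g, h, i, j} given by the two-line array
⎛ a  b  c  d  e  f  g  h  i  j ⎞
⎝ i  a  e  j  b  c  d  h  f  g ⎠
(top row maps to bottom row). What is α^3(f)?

b

Tracing f → c → … returns to f after 6 steps, so f lies in a 6-cycle (a i f c e b).
Stepping 3 places around the cycle: f → c → e → b.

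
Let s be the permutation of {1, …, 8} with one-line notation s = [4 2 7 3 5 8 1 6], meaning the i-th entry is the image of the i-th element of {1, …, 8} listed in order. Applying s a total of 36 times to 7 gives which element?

Tracing 7 → 1 → … returns to 7 after 4 steps, so 7 lies in a 4-cycle (1, 4, 3, 7).
Powers repeat with period 4 on this cycle, and 36 mod 4 = 0, so s^36(7) = s^0(7).
So s^36(7) = 7.

7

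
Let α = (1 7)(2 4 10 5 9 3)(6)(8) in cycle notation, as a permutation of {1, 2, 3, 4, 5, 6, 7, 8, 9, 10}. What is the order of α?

The cycle type of α is (6, 2, 1, 1).
The order of α is the least common multiple of its cycle lengths: lcm(6, 2) = 6.

6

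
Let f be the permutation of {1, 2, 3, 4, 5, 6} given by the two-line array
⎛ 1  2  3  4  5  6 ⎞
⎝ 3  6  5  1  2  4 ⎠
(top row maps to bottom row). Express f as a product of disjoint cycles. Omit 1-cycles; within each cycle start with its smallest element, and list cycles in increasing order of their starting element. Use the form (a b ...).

Start at 1 and follow images: 1 → 3 → 5 → 2 → 6 → 4 → 1, giving the cycle (1 3 5 2 6 4).
Repeating from the next unused element and collecting all non-trivial cycles gives (1 3 5 2 6 4).

(1 3 5 2 6 4)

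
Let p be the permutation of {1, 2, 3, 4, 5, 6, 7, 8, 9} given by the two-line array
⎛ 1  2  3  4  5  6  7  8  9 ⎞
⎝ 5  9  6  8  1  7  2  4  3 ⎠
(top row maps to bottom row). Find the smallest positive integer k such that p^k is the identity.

Writing p as disjoint cycles, the cycle lengths are 5, 2, 2.
Since disjoint cycles commute, ord(p) = lcm(5, 2, 2) = 10.

10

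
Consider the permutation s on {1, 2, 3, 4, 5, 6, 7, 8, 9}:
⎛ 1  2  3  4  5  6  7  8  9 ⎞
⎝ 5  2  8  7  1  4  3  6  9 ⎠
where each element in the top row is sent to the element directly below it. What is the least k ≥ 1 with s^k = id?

10

Writing s as disjoint cycles, the cycle lengths are 5, 2, 1, 1.
The order of s is the least common multiple of its cycle lengths: lcm(5, 2) = 10.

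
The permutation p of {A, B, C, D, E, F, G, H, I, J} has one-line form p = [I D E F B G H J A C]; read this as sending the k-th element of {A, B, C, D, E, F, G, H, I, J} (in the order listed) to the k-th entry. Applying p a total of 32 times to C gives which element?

C

Tracing C → E → … returns to C after 8 steps, so C lies in an 8-cycle (B, D, F, G, H, J, C, E).
Since the cycle has length 8, p^32 acts on it the same as p^0 (32 mod 8 = 0).
So p^32(C) = C.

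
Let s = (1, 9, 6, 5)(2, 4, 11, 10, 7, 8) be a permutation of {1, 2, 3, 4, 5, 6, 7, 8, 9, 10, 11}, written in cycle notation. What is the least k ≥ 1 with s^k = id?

12

The disjoint cycles have lengths 6, 4, 1.
The order is lcm(6, 4) = 12.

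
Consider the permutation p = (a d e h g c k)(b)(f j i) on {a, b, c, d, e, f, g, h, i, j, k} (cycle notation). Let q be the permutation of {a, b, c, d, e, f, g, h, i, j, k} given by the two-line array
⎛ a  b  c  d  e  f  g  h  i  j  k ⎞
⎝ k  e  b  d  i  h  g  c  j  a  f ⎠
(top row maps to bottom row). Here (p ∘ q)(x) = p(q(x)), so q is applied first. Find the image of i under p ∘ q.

First apply q: q(i) = j, then p(j) = i. Thus (p ∘ q)(i) = i.

i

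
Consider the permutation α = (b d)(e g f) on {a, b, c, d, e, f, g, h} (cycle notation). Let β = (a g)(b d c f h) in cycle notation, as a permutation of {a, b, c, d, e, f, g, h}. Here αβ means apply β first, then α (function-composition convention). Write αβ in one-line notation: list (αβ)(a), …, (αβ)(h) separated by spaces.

f b e c g h a d

For each element, apply β then α: a → g → f; b → d → b; c → f → e; d → c → c; e → e → g; f → h → h; g → a → a; h → b → d.
Collecting the images, αβ = [f b e c g h a d].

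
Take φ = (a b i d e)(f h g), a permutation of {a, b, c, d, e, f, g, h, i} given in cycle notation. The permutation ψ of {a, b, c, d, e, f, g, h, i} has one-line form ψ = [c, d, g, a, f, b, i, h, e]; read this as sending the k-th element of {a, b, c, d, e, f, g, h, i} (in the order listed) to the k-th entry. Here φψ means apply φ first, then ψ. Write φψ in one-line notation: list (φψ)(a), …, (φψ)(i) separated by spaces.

(φψ)(x) = ψ(φ(x)). Computing each image: ψ(φ(a)) = ψ(b) = d, ψ(φ(b)) = ψ(i) = e, ψ(φ(c)) = ψ(c) = g, ψ(φ(d)) = ψ(e) = f, ψ(φ(e)) = ψ(a) = c, ψ(φ(f)) = ψ(h) = h, ψ(φ(g)) = ψ(f) = b, ψ(φ(h)) = ψ(g) = i, ψ(φ(i)) = ψ(d) = a.
Hence φψ = [d e g f c h b i a].

d e g f c h b i a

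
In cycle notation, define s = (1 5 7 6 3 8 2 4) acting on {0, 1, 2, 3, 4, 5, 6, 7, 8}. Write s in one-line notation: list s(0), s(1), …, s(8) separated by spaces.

Reading each image from the cycles: 0↦0, 1↦5, 2↦4, 3↦8, 4↦1, 5↦7, 6↦3, 7↦6, 8↦2.
So the one-line form is 0 5 4 8 1 7 3 6 2.

0 5 4 8 1 7 3 6 2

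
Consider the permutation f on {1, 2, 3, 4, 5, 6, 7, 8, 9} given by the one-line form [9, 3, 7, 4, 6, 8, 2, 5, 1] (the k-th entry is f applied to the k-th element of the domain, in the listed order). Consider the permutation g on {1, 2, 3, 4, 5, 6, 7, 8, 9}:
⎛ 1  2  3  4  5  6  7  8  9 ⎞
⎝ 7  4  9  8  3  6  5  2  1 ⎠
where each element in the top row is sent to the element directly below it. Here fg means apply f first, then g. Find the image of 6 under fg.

First apply f: f(6) = 8, then g(8) = 2. Thus (fg)(6) = 2.

2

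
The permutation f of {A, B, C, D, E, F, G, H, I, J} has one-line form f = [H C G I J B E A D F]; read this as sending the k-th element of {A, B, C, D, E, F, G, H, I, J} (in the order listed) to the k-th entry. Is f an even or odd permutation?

In disjoint-cycle form the cycle lengths are 6, 2, 2.
A cycle is odd iff its length is even; f has 3 even-length cycles, so sgn(f) = (−1)^3 and f is odd.

odd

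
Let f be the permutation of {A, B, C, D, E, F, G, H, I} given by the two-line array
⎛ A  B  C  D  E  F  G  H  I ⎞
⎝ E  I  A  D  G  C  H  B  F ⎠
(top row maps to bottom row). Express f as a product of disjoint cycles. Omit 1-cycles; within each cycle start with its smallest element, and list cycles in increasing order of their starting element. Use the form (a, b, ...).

(A, E, G, H, B, I, F, C)

Start at A and follow images: A → E → G → H → B → I → F → C → A, giving the cycle (A, E, G, H, B, I, F, C).
Repeating from the next unused element and collecting all non-trivial cycles gives (A, E, G, H, B, I, F, C).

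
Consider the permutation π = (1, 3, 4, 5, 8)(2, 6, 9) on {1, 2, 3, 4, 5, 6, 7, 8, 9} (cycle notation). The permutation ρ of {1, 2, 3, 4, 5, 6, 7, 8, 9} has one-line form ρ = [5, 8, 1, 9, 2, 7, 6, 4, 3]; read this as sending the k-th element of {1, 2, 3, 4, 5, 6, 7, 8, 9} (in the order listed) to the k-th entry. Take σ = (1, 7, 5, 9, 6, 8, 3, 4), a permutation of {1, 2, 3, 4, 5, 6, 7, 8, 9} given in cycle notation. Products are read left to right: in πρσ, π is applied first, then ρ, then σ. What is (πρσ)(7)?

8

Chase 7: π(7) = 7; ρ(7) = 6; σ(6) = 8. Hence (πρσ)(7) = 8.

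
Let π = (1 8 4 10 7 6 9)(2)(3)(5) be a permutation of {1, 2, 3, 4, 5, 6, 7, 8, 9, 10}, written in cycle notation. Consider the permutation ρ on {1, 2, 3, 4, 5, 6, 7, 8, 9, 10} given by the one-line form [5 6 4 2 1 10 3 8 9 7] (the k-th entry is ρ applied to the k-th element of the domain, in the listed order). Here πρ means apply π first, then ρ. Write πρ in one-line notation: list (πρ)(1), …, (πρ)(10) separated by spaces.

(πρ)(x) = ρ(π(x)). Computing each image: ρ(π(1)) = ρ(8) = 8, ρ(π(2)) = ρ(2) = 6, ρ(π(3)) = ρ(3) = 4, ρ(π(4)) = ρ(10) = 7, ρ(π(5)) = ρ(5) = 1, ρ(π(6)) = ρ(9) = 9, ρ(π(7)) = ρ(6) = 10, ρ(π(8)) = ρ(4) = 2, ρ(π(9)) = ρ(1) = 5, ρ(π(10)) = ρ(7) = 3.
Hence πρ = [8 6 4 7 1 9 10 2 5 3].

8 6 4 7 1 9 10 2 5 3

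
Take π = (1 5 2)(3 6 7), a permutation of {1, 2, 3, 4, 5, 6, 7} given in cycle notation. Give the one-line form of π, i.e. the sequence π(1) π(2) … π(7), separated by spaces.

Reading each image from the cycles: 1→5, 2→1, 3→6, 4→4, 5→2, 6→7, 7→3.
So the one-line form is 5 1 6 4 2 7 3.

5 1 6 4 2 7 3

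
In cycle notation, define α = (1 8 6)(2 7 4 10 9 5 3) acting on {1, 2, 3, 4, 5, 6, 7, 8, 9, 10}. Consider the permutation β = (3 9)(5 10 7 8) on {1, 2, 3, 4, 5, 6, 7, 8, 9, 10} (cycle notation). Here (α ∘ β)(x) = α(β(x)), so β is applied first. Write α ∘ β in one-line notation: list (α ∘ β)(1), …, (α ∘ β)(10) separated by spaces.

(α ∘ β)(x) = α(β(x)). Computing each image: α(β(1)) = α(1) = 8, α(β(2)) = α(2) = 7, α(β(3)) = α(9) = 5, α(β(4)) = α(4) = 10, α(β(5)) = α(10) = 9, α(β(6)) = α(6) = 1, α(β(7)) = α(8) = 6, α(β(8)) = α(5) = 3, α(β(9)) = α(3) = 2, α(β(10)) = α(7) = 4.
Hence α ∘ β = [8 7 5 10 9 1 6 3 2 4].

8 7 5 10 9 1 6 3 2 4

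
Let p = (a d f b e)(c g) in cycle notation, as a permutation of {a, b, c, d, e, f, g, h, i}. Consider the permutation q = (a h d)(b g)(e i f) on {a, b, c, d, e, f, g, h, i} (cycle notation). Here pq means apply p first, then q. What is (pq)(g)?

c

(pq)(g) = q(p(g)). p(g) = c, then q(c) = c. So (pq)(g) = c.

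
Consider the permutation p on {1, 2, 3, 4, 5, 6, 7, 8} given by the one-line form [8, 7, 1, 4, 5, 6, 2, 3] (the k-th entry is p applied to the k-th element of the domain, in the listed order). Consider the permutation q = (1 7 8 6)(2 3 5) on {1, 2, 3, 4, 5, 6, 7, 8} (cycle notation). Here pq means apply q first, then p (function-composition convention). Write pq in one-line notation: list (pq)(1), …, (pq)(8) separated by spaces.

2 1 5 4 7 8 3 6

(pq)(x) = p(q(x)). Computing each image: p(q(1)) = p(7) = 2, p(q(2)) = p(3) = 1, p(q(3)) = p(5) = 5, p(q(4)) = p(4) = 4, p(q(5)) = p(2) = 7, p(q(6)) = p(1) = 8, p(q(7)) = p(8) = 3, p(q(8)) = p(6) = 6.
Hence pq = [2 1 5 4 7 8 3 6].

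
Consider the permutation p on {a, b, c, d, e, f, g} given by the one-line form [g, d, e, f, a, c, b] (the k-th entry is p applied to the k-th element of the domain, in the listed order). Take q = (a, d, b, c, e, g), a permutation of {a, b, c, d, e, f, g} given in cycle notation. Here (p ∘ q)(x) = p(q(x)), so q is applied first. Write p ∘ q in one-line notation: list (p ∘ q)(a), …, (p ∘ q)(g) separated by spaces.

Chase each element through q then p: a → d → f; b → c → e; c → e → a; d → b → d; e → g → b; f → f → c; g → a → g.
So p ∘ q in one-line form is f e a d b c g.

f e a d b c g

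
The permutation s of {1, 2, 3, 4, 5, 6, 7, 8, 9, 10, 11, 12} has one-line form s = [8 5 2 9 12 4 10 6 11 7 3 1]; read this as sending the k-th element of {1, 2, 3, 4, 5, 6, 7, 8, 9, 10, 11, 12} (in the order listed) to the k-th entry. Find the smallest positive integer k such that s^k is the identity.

Decomposing into disjoint cycles gives cycle lengths 10, 2.
The order of s is the least common multiple of its cycle lengths: lcm(10, 2) = 10.

10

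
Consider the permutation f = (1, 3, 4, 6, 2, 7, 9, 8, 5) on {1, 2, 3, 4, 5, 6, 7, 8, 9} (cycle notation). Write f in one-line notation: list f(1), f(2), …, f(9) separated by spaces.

Each element maps to the next entry in its cycle (wrapping to the front): 1↦3, 2↦7, 3↦4, 4↦6, 5↦1, 6↦2, 7↦9, 8↦5, 9↦8.
So the one-line form is 3 7 4 6 1 2 9 5 8.

3 7 4 6 1 2 9 5 8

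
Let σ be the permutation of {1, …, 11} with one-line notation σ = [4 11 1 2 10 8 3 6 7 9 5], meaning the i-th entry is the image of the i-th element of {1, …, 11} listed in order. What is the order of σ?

The disjoint-cycle form of σ has cycle lengths 9, 2.
The order is lcm(9, 2) = 18.

18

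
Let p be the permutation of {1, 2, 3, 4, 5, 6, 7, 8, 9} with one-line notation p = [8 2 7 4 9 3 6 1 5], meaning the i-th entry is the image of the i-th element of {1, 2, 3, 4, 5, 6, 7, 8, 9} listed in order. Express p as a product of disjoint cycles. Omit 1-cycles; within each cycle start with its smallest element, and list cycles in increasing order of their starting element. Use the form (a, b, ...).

Start at 1 and follow images: 1 → 8 → 1, giving the cycle (1, 8).
Repeating from the next unused element and collecting all non-trivial cycles gives (1, 8)(3, 7, 6)(5, 9).

(1, 8)(3, 7, 6)(5, 9)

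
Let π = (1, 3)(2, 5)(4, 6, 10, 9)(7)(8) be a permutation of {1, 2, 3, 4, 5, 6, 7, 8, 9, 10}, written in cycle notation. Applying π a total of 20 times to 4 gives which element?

4 lies in the 4-cycle (4, 6, 10, 9).
On a 4-cycle, π^4 is the identity, so π^20 = π^0 there (20 ≡ 0 mod 4).
So π^20(4) = 4.

4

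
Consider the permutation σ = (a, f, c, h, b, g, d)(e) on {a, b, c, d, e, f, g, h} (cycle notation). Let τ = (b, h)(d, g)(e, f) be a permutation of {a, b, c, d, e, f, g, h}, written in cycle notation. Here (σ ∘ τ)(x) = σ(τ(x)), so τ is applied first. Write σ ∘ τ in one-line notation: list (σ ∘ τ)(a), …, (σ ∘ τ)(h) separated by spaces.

f b h d c e a g

(σ ∘ τ)(x) = σ(τ(x)). Computing each image: σ(τ(a)) = σ(a) = f, σ(τ(b)) = σ(h) = b, σ(τ(c)) = σ(c) = h, σ(τ(d)) = σ(g) = d, σ(τ(e)) = σ(f) = c, σ(τ(f)) = σ(e) = e, σ(τ(g)) = σ(d) = a, σ(τ(h)) = σ(b) = g.
Hence σ ∘ τ = [f b h d c e a g].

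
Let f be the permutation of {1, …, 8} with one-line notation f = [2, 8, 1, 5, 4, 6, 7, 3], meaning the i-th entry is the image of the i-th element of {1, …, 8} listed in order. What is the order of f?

4

Writing f as disjoint cycles, the cycle lengths are 4, 2, 1, 1.
Since disjoint cycles commute, ord(f) = lcm(4, 2) = 4.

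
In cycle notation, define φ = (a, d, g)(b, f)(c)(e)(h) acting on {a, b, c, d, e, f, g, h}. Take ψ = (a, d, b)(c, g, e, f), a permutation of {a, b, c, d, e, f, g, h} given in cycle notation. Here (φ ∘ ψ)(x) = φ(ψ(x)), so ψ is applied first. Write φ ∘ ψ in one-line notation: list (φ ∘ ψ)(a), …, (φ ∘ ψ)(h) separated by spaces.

For each element, apply ψ then φ: a → d → g; b → a → d; c → g → a; d → b → f; e → f → b; f → c → c; g → e → e; h → h → h.
Collecting the images, φ ∘ ψ = [g d a f b c e h].

g d a f b c e h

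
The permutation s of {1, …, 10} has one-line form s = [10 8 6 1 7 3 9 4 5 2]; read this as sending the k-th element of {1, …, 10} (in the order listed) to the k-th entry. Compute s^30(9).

Tracing 9 → 5 → … returns to 9 after 3 steps, so 9 lies in a 3-cycle (5, 7, 9).
Since the cycle has length 3, s^30 acts on it the same as s^0 (30 mod 3 = 0).
So s^30(9) = 9.

9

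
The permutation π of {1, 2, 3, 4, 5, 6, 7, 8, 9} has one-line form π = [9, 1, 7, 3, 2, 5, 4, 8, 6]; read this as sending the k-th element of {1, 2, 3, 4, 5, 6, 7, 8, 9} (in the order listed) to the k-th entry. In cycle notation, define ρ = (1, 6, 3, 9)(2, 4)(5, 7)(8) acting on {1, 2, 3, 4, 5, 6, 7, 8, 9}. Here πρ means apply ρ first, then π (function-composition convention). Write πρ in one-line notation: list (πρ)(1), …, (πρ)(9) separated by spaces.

Chase each element through ρ then π: 1 → 6 → 5; 2 → 4 → 3; 3 → 9 → 6; 4 → 2 → 1; 5 → 7 → 4; 6 → 3 → 7; 7 → 5 → 2; 8 → 8 → 8; 9 → 1 → 9.
So πρ in one-line form is 5 3 6 1 4 7 2 8 9.

5 3 6 1 4 7 2 8 9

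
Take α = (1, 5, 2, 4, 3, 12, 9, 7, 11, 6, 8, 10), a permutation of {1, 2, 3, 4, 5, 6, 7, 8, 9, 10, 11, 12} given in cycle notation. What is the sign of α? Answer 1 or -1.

The cycle lengths are 12.
A cycle of length ℓ contributes ℓ−1 transpositions, so α is a product of 11 transpositions — odd.

-1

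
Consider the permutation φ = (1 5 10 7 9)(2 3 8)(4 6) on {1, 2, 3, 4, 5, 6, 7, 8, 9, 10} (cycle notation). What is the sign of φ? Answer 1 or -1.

-1

The cycle lengths are 5, 3, 2.
A cycle of length ℓ contributes ℓ−1 transpositions, so φ is a product of 4 + 2 + 1 = 7 transpositions — odd.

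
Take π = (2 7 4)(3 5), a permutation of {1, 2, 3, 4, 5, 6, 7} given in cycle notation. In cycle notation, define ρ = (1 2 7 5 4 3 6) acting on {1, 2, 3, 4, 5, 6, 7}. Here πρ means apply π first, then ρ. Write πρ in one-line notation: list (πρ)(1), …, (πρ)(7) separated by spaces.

2 5 4 7 6 1 3

(πρ)(x) = ρ(π(x)). Computing each image: ρ(π(1)) = ρ(1) = 2, ρ(π(2)) = ρ(7) = 5, ρ(π(3)) = ρ(5) = 4, ρ(π(4)) = ρ(2) = 7, ρ(π(5)) = ρ(3) = 6, ρ(π(6)) = ρ(6) = 1, ρ(π(7)) = ρ(4) = 3.
Hence πρ = [2 5 4 7 6 1 3].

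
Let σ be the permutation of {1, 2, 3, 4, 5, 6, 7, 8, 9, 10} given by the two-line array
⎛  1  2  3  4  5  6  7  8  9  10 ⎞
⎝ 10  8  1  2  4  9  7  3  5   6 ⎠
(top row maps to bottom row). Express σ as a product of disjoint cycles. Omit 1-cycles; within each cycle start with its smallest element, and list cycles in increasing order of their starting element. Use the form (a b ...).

Start at 1 and follow images: 1 → 10 → 6 → 9 → 5 → 4 → 2 → 8 → 3 → 1, giving the cycle (1 10 6 9 5 4 2 8 3).
Continuing from each remaining unvisited element yields (1 10 6 9 5 4 2 8 3).

(1 10 6 9 5 4 2 8 3)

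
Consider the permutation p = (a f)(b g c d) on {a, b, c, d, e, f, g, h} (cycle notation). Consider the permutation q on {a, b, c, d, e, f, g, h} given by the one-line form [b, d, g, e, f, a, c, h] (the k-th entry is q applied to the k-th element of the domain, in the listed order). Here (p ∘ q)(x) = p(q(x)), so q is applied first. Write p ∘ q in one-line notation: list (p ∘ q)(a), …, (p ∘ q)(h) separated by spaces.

For each element, apply q then p: a → b → g; b → d → b; c → g → c; d → e → e; e → f → a; f → a → f; g → c → d; h → h → h.
Collecting the images, p ∘ q = [g b c e a f d h].

g b c e a f d h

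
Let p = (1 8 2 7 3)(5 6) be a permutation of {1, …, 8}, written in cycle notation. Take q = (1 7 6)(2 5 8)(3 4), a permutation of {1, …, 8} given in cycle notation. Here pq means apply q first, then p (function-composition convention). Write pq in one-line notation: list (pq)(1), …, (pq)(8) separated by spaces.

3 6 4 1 2 8 5 7

For each element, apply q then p: 1 → 7 → 3; 2 → 5 → 6; 3 → 4 → 4; 4 → 3 → 1; 5 → 8 → 2; 6 → 1 → 8; 7 → 6 → 5; 8 → 2 → 7.
Collecting the images, pq = [3 6 4 1 2 8 5 7].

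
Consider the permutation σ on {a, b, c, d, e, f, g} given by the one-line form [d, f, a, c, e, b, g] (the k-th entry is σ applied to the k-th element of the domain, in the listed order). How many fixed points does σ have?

2

The fixed points (elements with σ(x) = x) are {e, g}, so there are 2.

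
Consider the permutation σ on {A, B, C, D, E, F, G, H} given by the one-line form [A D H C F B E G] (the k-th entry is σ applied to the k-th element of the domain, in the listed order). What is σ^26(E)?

Tracing E → F → … returns to E after 7 steps, so E lies in a 7-cycle (B D C H G E F).
Powers repeat with period 7 on this cycle, and 26 mod 7 = 5, so σ^26(E) = σ^5(E).
Advancing 5 steps from E: E → F → B → D → C → H.

H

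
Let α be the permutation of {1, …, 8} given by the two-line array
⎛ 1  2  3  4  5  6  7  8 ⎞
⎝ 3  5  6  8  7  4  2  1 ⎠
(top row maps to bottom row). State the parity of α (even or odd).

even

In disjoint-cycle form the cycle lengths are 5, 3.
A cycle of length ℓ contributes ℓ−1 transpositions, so α is a product of 4 + 2 = 6 transpositions — even.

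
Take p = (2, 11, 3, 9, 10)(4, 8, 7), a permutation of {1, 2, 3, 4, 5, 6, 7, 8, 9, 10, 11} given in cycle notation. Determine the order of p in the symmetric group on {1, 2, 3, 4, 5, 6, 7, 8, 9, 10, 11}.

15

The cycle type of p is (5, 3, 1, 1, 1).
Since disjoint cycles commute, ord(p) = lcm(5, 3) = 15.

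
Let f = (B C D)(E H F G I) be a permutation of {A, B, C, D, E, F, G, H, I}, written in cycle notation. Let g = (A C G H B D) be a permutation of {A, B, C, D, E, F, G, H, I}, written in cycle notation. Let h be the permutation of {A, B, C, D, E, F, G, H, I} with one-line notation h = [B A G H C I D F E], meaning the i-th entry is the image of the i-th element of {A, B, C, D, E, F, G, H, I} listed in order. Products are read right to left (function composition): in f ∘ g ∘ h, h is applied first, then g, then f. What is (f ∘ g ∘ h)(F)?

(f ∘ g ∘ h)(F) = f(g(h(F))). h(F) = I, then g(I) = I, then f(I) = E, so the result is E.

E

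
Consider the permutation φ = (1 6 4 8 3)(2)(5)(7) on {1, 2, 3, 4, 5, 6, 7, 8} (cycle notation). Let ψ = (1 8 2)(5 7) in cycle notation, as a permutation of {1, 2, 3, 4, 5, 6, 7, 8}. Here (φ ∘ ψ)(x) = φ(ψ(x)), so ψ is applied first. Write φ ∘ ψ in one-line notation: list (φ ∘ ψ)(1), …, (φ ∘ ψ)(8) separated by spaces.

(φ ∘ ψ)(x) = φ(ψ(x)). Computing each image: φ(ψ(1)) = φ(8) = 3, φ(ψ(2)) = φ(1) = 6, φ(ψ(3)) = φ(3) = 1, φ(ψ(4)) = φ(4) = 8, φ(ψ(5)) = φ(7) = 7, φ(ψ(6)) = φ(6) = 4, φ(ψ(7)) = φ(5) = 5, φ(ψ(8)) = φ(2) = 2.
Hence φ ∘ ψ = [3 6 1 8 7 4 5 2].

3 6 1 8 7 4 5 2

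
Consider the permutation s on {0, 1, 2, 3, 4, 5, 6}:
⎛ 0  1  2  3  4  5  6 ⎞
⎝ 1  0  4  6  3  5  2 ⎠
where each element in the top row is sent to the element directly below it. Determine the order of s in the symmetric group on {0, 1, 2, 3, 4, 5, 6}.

The disjoint-cycle form of s has cycle lengths 4, 2, 1.
The order of s is the least common multiple of its cycle lengths: lcm(4, 2) = 4.

4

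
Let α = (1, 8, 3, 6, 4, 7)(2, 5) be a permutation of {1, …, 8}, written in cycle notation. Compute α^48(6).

6

6 lies in the 6-cycle (1, 8, 3, 6, 4, 7).
Powers repeat with period 6 on this cycle, and 48 mod 6 = 0, so α^48(6) = α^0(6).
So α^48(6) = 6.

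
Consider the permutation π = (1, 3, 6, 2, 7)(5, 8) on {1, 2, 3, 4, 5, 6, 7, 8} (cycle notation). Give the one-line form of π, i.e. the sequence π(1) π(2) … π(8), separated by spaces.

3 7 6 4 8 2 1 5

Image by image: 1→3, 2→7, 3→6, 4→4, 5→8, 6→2, 7→1, 8→5.
So the one-line form is 3 7 6 4 8 2 1 5.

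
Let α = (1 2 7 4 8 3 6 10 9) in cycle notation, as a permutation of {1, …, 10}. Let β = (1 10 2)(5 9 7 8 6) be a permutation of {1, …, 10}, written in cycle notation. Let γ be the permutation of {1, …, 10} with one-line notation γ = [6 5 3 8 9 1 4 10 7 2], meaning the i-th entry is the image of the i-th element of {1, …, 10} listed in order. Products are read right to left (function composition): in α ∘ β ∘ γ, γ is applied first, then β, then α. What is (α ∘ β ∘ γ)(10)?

(α ∘ β ∘ γ)(10) = α(β(γ(10))). γ(10) = 2, then β(2) = 1, then α(1) = 2, so the result is 2.

2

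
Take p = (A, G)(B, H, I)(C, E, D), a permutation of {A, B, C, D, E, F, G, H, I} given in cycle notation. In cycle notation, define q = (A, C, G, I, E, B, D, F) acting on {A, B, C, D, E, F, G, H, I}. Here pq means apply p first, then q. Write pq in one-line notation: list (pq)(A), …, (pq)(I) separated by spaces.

Chase each element through p then q: A → G → I; B → H → H; C → E → B; D → C → G; E → D → F; F → F → A; G → A → C; H → I → E; I → B → D.
So pq in one-line form is I H B G F A C E D.

I H B G F A C E D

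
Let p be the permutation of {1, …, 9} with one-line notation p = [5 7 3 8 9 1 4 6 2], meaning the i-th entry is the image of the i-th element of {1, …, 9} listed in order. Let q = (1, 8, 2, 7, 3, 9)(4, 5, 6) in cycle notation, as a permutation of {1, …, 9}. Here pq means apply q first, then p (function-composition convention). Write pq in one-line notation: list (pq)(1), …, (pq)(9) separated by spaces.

6 4 2 9 1 8 3 7 5

(pq)(x) = p(q(x)). Computing each image: p(q(1)) = p(8) = 6, p(q(2)) = p(7) = 4, p(q(3)) = p(9) = 2, p(q(4)) = p(5) = 9, p(q(5)) = p(6) = 1, p(q(6)) = p(4) = 8, p(q(7)) = p(3) = 3, p(q(8)) = p(2) = 7, p(q(9)) = p(1) = 5.
Hence pq = [6 4 2 9 1 8 3 7 5].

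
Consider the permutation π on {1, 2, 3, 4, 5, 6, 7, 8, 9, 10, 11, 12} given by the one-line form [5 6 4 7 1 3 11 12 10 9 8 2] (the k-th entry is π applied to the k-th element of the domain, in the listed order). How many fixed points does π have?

No element satisfies π(x) = x, so there are 0 fixed points.

0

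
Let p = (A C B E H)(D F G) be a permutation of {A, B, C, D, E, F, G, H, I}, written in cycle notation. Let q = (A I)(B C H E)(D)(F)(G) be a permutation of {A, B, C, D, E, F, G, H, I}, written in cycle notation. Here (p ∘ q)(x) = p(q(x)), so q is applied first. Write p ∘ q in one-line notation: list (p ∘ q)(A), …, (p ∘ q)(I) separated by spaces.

(p ∘ q)(x) = p(q(x)). Computing each image: p(q(A)) = p(I) = I, p(q(B)) = p(C) = B, p(q(C)) = p(H) = A, p(q(D)) = p(D) = F, p(q(E)) = p(B) = E, p(q(F)) = p(F) = G, p(q(G)) = p(G) = D, p(q(H)) = p(E) = H, p(q(I)) = p(A) = C.
Hence p ∘ q = [I B A F E G D H C].

I B A F E G D H C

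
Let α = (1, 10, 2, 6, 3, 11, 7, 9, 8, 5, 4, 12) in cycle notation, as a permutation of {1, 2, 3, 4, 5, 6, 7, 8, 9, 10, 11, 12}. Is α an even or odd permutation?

The cycle lengths are 12.
A cycle of length ℓ contributes ℓ−1 transpositions, so α is a product of 11 transpositions — odd.

odd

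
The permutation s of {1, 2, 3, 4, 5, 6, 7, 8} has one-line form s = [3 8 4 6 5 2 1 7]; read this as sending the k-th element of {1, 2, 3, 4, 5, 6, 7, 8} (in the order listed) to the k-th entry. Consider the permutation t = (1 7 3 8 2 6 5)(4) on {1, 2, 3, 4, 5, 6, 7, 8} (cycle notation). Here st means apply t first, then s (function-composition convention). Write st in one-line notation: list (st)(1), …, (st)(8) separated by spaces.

(st)(x) = s(t(x)). Computing each image: s(t(1)) = s(7) = 1, s(t(2)) = s(6) = 2, s(t(3)) = s(8) = 7, s(t(4)) = s(4) = 6, s(t(5)) = s(1) = 3, s(t(6)) = s(5) = 5, s(t(7)) = s(3) = 4, s(t(8)) = s(2) = 8.
Hence st = [1 2 7 6 3 5 4 8].

1 2 7 6 3 5 4 8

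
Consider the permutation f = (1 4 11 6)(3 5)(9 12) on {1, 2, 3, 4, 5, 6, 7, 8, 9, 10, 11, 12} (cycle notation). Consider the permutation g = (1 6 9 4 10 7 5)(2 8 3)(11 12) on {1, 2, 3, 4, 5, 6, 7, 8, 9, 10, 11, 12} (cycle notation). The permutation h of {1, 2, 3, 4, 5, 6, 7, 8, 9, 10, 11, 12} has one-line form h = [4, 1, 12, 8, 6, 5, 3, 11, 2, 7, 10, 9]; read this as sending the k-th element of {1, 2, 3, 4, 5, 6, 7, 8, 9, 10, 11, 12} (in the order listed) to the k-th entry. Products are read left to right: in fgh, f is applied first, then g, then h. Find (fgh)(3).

4

Chase 3: f(3) = 5; g(5) = 1; h(1) = 4. Hence (fgh)(3) = 4.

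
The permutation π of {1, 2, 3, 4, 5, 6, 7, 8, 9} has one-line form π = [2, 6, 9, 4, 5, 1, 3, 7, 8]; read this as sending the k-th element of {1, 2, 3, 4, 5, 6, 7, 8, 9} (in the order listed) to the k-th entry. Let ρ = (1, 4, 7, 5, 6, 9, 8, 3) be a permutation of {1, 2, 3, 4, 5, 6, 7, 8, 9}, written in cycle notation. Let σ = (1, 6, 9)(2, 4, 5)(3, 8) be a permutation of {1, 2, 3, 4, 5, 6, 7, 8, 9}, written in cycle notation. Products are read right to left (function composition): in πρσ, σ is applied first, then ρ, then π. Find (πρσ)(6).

Chase 6: σ(6) = 9; ρ(9) = 8; π(8) = 7. Hence (πρσ)(6) = 7.

7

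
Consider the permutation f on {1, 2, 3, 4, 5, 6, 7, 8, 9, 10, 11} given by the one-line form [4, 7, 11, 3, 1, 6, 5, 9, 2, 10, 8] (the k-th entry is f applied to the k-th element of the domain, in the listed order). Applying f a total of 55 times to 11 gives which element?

8

Tracing 11 → 8 → … returns to 11 after 9 steps, so 11 lies in a 9-cycle (1, 4, 3, 11, 8, 9, 2, 7, 5).
Powers repeat with period 9 on this cycle, and 55 mod 9 = 1, so f^55(11) = f^1(11).
Stepping 1 place around the cycle: 11 → 8.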